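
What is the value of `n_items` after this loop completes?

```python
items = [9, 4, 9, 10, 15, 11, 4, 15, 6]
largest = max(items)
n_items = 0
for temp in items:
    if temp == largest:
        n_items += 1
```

Count of max value 15 in [9, 4, 9, 10, 15, 11, 4, 15, 6]
`n_items` takes the values: 0 → 1 → 2

Answer: 2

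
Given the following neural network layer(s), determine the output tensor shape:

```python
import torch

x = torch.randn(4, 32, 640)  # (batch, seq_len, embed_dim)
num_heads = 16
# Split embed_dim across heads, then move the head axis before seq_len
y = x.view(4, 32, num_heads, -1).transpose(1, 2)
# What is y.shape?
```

Input: (4, 32, 640) -> head_dim = 640 // 16 = 40; after view: (4, 32, 16, 40) -> after transpose(1, 2): (4, 16, 32, 40) -> Output: (4, 16, 32, 40)

Answer: (4, 16, 32, 40)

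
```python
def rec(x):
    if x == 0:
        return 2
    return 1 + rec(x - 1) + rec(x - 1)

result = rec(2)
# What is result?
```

rec(x) = 1 + 2·rec(x-1), rec(0)=2. Closed form: (2+1)·2^2 - 1 = 11.

Answer: 11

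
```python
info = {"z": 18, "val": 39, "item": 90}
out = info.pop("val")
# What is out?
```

Trace:
`info = {"z": 18, "val": 39, "item": 90}` → info = {'z': 18, 'val': 39, 'item': 90}
`out = info.pop("val")` → info = {'z': 18, 'item': 90}; out = 39
So out = 39

Answer: 39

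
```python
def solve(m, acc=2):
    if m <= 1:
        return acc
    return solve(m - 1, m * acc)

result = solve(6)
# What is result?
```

Accumulator trace (n, acc): (6, 2) -> (5, 12) -> (4, 60) -> (3, 240) -> (2, 720) -> (1, 1440) -> return 1440

Answer: 1440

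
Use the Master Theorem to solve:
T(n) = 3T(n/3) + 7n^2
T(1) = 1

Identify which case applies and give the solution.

a=3, b=3, f(n)=7n^2. log_3(3) = 1. Since c=2 > 1 and the regularity condition holds (3(n/3)^2 = (3/3^2)n^2 with 3/3^2 < 1), Case 3 applies: T(n) = Θ(f(n)) = O(n^2).

Answer: O(n^2) - Case 3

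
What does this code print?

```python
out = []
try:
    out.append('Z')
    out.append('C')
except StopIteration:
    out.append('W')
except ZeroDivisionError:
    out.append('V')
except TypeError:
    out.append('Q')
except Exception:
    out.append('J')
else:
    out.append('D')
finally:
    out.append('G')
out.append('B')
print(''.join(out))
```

Execution trace: 'Z' (try body) → 'C' (try body, no exception) → 'D' (else) → 'G' (finally) → 'B' (after the try/except). Output: ZCDGB

Answer: ZCDGB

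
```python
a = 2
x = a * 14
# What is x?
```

Trace:
`a = 2` → a = 2
`x = a * 14` → x = 28
So x = 28

Answer: 28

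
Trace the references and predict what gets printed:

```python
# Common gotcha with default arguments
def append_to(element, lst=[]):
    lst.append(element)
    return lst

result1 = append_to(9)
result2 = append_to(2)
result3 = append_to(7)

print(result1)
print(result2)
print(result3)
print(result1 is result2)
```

Key concept: mutable default argument gotcha.
Step by step:
`result1 = append_to(9)` → result1 = [9]
`result2 = append_to(2)` → result1 = [9, 2] (same object as result2); result2 = [9, 2] (same object as result1)
`result3 = append_to(7)` → result1 = [9, 2, 7] (same object as result2, result3); result2 = [9, 2, 7] (same object as result1, result3); result3 = [9, 2, 7] (same object as result1, result2)
`print(result1)` → prints [9, 2, 7]
`print(result2)` → prints [9, 2, 7]
`print(result3)` → prints [9, 2, 7]
`print(result1 is result2)` → prints True

Answer:
[9, 2, 7]
[9, 2, 7]
[9, 2, 7]
True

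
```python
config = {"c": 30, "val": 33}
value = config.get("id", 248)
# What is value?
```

Trace:
`config = {"c": 30, "val": 33}` → config = {'c': 30, 'val': 33}
`value = config.get("id", 248)` → value = 248
So value = 248

Answer: 248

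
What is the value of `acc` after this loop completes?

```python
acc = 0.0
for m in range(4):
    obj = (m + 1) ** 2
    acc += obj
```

Sum of squared losses 1² + 2² + ... + 4²
`acc` takes the values: 0.0 → 1.0 → 5.0 → 14.0 → 30.0

Answer: 30.0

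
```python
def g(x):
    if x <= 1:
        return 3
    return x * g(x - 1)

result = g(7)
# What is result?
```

g(7) = 7 * 6 * 5 * 4 * 3 * 2 * 3 = 15120

Answer: 15120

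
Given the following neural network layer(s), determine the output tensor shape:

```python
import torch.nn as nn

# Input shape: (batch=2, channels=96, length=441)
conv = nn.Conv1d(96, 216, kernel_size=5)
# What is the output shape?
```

Input: (2, 96, 441) -> Output: (2, 216, 437)

Answer: (2, 216, 437)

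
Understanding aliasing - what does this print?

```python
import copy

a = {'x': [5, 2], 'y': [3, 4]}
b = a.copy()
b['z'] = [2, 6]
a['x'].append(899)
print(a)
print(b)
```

Key concept: shallow copy of dict with mutable values.
Step by step:
`a = {'x': [5, 2], 'y': [3, 4]}` → a = {'x': [5, 2], 'y': [3, 4]}
`b = a.copy()` → b = {'x': [5, 2], 'y': [3, 4]}
`b['z'] = [2, 6]` → b = {'x': [5, 2], 'y': [3, 4], 'z': [2, 6]}
`a['x'].append(899)` → a = {'x': [5, 2, 899], 'y': [3, 4]}; b = {'x': [5, 2, 899], 'y': [3, 4], 'z': [2, 6]}
`print(a)` → prints {'x': [5, 2, 899], 'y': [3, 4]}
`print(b)` → prints {'x': [5, 2, 899], 'y': [3, 4], 'z': [2, 6]}

Answer:
{'x': [5, 2, 899], 'y': [3, 4]}
{'x': [5, 2, 899], 'y': [3, 4], 'z': [2, 6]}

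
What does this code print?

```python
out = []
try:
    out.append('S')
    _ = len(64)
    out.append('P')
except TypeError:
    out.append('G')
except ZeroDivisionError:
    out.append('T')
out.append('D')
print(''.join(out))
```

Execution trace: 'S' (try body) → 'G' (except TypeError) → 'D' (after the try/except). Output: SGD

Answer: SGD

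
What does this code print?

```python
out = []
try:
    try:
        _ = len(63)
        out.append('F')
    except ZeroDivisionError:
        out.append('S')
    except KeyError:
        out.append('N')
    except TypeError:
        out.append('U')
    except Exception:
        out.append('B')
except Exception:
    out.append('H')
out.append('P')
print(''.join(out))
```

Execution trace: 'U' (inner except TypeError) → 'P' (after the try/except). Output: UP

Answer: UP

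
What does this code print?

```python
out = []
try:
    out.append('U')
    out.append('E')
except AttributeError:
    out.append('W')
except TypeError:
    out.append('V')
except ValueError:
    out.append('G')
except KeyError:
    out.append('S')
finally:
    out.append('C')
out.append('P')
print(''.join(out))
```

Execution trace: 'U' (try body) → 'E' (try body, no exception) → 'C' (finally) → 'P' (after the try/except). Output: UECP

Answer: UECP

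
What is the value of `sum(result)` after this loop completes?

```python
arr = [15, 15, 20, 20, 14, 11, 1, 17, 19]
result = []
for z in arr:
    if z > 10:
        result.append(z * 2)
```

Sum of doubled values > 10
`result` takes the values: [] → [30] → [30, 30] → [30, 30, 40] → [30, 30, 40, 40] → [30, 30, 40, 40, 28] → [30, 30, 40, 40, 28, 22] → [30, 30, 40, 40, 28, 22, 34] → [30, 30, 40, 40, 28, 22, 34, 38]
So `sum(result)` = 262

Answer: 262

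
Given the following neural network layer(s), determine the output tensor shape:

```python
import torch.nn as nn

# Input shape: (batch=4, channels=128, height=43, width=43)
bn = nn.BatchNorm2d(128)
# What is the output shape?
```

Input: (4, 128, 43, 43) -> Output: (4, 128, 43, 43)

Answer: (4, 128, 43, 43)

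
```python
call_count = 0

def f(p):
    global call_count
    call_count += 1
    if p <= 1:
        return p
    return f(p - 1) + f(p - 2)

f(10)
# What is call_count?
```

Calls(p) = 1 + Calls(p-1) + Calls(p-2); Calls(0)=Calls(1)=1. For p=10 this gives 177.

Answer: 177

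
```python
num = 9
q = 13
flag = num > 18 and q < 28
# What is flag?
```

Trace:
`num = 9` → num = 9
`q = 13` → q = 13
`flag = num > 18 and q < 28` → flag = False
So flag = False

Answer: False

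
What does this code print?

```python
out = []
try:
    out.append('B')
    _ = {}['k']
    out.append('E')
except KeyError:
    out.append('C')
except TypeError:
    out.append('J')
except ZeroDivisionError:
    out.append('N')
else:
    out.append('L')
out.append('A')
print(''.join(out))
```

Execution trace: 'B' (try body) → 'C' (except KeyError) → 'A' (after the try/except). Output: BCA

Answer: BCA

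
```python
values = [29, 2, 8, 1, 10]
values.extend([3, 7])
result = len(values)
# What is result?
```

Trace:
`values = [29, 2, 8, 1, 10]` → values = [29, 2, 8, 1, 10]
`values.extend([3, 7])` → values = [29, 2, 8, 1, 10, 3, 7]
`result = len(values)` → result = 7
So result = 7

Answer: 7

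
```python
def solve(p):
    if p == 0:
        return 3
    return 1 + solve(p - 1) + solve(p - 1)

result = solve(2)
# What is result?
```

solve(p) = 1 + 2·solve(p-1), solve(0)=3. Closed form: (3+1)·2^2 - 1 = 15.

Answer: 15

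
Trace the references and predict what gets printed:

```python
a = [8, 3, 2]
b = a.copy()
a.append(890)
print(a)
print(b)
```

Key concept: list.copy() creates independent copy.
Step by step:
`a = [8, 3, 2]` → a = [8, 3, 2]
`b = a.copy()` → b = [8, 3, 2]
`a.append(890)` → a = [8, 3, 2, 890]
`print(a)` → prints [8, 3, 2, 890]
`print(b)` → prints [8, 3, 2]

Answer:
[8, 3, 2, 890]
[8, 3, 2]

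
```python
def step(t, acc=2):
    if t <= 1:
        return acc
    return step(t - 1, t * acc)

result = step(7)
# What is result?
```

Accumulator trace (n, acc): (7, 2) -> (6, 14) -> (5, 84) -> (4, 420) -> (3, 1680) -> (2, 5040) -> (1, 10080) -> return 10080

Answer: 10080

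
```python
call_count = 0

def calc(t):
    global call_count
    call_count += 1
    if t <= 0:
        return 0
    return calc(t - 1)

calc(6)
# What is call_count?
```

Linear recursion stepping by 1: 7 calls from t=6 down to ≤0.

Answer: 7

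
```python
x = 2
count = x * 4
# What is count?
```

Trace:
`x = 2` → x = 2
`count = x * 4` → count = 8
So count = 8

Answer: 8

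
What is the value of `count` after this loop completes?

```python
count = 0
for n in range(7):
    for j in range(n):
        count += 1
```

Triangle number: 0+1+2+...+6
`count` takes the values: 0 → 1 → 2 → 3 → 4 → 5 → 6 → 7 → 8 → 9 → 10 → 11 → 12 → 13 → 14 → 15 → 16 → 17 → 18 → 19 → 20 → 21

Answer: 21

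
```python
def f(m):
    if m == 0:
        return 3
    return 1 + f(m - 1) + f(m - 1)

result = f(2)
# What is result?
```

f(m) = 1 + 2·f(m-1), f(0)=3. Closed form: (3+1)·2^2 - 1 = 15.

Answer: 15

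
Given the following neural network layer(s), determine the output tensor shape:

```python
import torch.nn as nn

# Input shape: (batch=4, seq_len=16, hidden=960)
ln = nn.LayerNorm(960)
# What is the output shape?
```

Input: (4, 16, 960) -> Output: (4, 16, 960)

Answer: (4, 16, 960)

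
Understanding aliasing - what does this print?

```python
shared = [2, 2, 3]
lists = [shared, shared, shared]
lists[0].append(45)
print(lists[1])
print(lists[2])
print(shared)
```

Key concept: list of same reference.
Step by step:
`shared = [2, 2, 3]` → shared = [2, 2, 3]
`lists = [shared, shared, shared]` → lists = [[2, 2, 3], [2, 2, 3], [2, 2, 3]]
`lists[0].append(45)` → shared = [2, 2, 3, 45]; lists = [[2, 2, 3, 45], [2, 2, 3, 45], [2, 2, 3, 45]]
`print(lists[1])` → prints [2, 2, 3, 45]
`print(lists[2])` → prints [2, 2, 3, 45]
`print(shared)` → prints [2, 2, 3, 45]

Answer:
[2, 2, 3, 45]
[2, 2, 3, 45]
[2, 2, 3, 45]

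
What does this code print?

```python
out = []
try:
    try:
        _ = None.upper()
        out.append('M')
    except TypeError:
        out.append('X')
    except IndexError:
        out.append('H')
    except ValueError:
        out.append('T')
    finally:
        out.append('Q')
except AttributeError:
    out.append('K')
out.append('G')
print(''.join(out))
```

Execution trace: 'Q' (inner finally) → 'K' (outer except AttributeError) → 'G' (after the try/except). Output: QKG

Answer: QKG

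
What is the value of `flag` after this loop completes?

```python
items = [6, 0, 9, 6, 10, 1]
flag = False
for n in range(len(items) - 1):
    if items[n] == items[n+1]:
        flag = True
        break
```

Check consecutive duplicates in [6, 0, 9, 6, 10, 1]
`flag` takes the values: False

Answer: False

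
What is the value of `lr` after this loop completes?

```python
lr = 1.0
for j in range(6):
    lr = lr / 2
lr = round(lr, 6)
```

Halving LR 6 times: 1 / 2^6
`lr` takes the values: 1.0 → 0.5 → 0.25 → 0.125 → 0.0625 → 0.03125 → 0.015625

Answer: 0.015625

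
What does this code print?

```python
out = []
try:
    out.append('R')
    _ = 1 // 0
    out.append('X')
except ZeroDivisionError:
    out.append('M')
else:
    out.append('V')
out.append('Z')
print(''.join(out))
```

Execution trace: 'R' (try body) → 'M' (except ZeroDivisionError) → 'Z' (after the try/except). Output: RMZ

Answer: RMZ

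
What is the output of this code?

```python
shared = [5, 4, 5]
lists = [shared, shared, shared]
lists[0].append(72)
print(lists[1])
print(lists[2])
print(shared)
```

Key concept: list of same reference.
Step by step:
`shared = [5, 4, 5]` → shared = [5, 4, 5]
`lists = [shared, shared, shared]` → lists = [[5, 4, 5], [5, 4, 5], [5, 4, 5]]
`lists[0].append(72)` → shared = [5, 4, 5, 72]; lists = [[5, 4, 5, 72], [5, 4, 5, 72], [5, 4, 5, 72]]
`print(lists[1])` → prints [5, 4, 5, 72]
`print(lists[2])` → prints [5, 4, 5, 72]
`print(shared)` → prints [5, 4, 5, 72]

Answer:
[5, 4, 5, 72]
[5, 4, 5, 72]
[5, 4, 5, 72]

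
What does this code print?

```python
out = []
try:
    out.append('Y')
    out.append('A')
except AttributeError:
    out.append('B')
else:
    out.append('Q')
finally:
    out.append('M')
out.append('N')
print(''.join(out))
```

Execution trace: 'Y' (try body) → 'A' (try body, no exception) → 'Q' (else) → 'M' (finally) → 'N' (after the try/except). Output: YAQMN

Answer: YAQMN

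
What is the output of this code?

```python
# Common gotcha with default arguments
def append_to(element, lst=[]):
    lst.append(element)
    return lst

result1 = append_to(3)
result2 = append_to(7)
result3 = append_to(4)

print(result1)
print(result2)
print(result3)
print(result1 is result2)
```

Key concept: mutable default argument gotcha.
Step by step:
`result1 = append_to(3)` → result1 = [3]
`result2 = append_to(7)` → result1 = [3, 7] (same object as result2); result2 = [3, 7] (same object as result1)
`result3 = append_to(4)` → result1 = [3, 7, 4] (same object as result2, result3); result2 = [3, 7, 4] (same object as result1, result3); result3 = [3, 7, 4] (same object as result1, result2)
`print(result1)` → prints [3, 7, 4]
`print(result2)` → prints [3, 7, 4]
`print(result3)` → prints [3, 7, 4]
`print(result1 is result2)` → prints True

Answer:
[3, 7, 4]
[3, 7, 4]
[3, 7, 4]
True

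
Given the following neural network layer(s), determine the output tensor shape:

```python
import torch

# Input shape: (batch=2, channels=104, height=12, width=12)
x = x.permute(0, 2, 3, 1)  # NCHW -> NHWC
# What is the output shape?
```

Input: (2, 104, 12, 12) -> Output: (2, 12, 12, 104)

Answer: (2, 12, 12, 104)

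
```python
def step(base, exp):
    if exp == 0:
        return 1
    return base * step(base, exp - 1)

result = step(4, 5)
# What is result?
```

step(4, 5) = 4 * 4 * 4 * 4 * 4 = 1024

Answer: 1024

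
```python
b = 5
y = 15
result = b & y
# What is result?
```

Trace:
`b = 5` → b = 5
`y = 15` → y = 15
`result = b & y` → result = 5
So result = 5

Answer: 5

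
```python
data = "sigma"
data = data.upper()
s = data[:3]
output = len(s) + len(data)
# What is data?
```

Trace:
`data = "sigma"` → data = 'sigma'
`data = data.upper()` → data = 'SIGMA'
`s = data[:3]` → s = 'SIG'
`output = len(s) + len(data)` → output = 8
So data = 'SIGMA'

Answer: 'SIGMA'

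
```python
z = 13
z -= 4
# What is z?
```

Trace:
`z = 13` → z = 13
`z -= 4` → z = 9
So z = 9

Answer: 9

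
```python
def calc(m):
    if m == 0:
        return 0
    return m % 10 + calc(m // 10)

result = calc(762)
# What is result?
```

Sum of digits of 762: 2 + 6 + 7 = 15

Answer: 15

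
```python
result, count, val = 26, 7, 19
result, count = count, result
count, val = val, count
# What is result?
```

Trace:
`result, count, val = 26, 7, 19` → result = 26; count = 7; val = 19
`result, count = count, result` → result = 7; count = 26
`count, val = val, count` → count = 19; val = 26
So result = 7

Answer: 7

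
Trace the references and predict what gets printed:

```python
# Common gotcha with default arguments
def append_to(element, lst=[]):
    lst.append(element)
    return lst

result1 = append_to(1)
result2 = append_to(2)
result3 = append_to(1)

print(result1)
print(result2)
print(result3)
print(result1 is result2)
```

Key concept: mutable default argument gotcha.
Step by step:
`result1 = append_to(1)` → result1 = [1]
`result2 = append_to(2)` → result1 = [1, 2] (same object as result2); result2 = [1, 2] (same object as result1)
`result3 = append_to(1)` → result1 = [1, 2, 1] (same object as result2, result3); result2 = [1, 2, 1] (same object as result1, result3); result3 = [1, 2, 1] (same object as result1, result2)
`print(result1)` → prints [1, 2, 1]
`print(result2)` → prints [1, 2, 1]
`print(result3)` → prints [1, 2, 1]
`print(result1 is result2)` → prints True

Answer:
[1, 2, 1]
[1, 2, 1]
[1, 2, 1]
True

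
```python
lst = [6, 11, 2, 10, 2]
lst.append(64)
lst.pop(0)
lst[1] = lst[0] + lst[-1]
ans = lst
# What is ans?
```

Trace:
`lst = [6, 11, 2, 10, 2]` → lst = [6, 11, 2, 10, 2]
`lst.append(64)` → lst = [6, 11, 2, 10, 2, 64]
`lst.pop(0)` → lst = [11, 2, 10, 2, 64]
`lst[1] = lst[0] + lst[-1]` → lst = [11, 75, 10, 2, 64]
`ans = lst` → ans = [11, 75, 10, 2, 64]
So ans = [11, 75, 10, 2, 64]

Answer: [11, 75, 10, 2, 64]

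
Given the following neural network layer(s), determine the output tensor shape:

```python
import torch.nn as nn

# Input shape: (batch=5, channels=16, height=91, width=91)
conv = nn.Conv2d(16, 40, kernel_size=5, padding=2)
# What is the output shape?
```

Input: (5, 16, 91, 91) -> Output: (5, 40, 91, 91)

Answer: (5, 40, 91, 91)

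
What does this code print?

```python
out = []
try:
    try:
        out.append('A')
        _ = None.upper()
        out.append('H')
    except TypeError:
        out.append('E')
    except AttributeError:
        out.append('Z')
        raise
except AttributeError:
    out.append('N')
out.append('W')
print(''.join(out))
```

Execution trace: 'A' (inner try body) → 'Z' (inner except AttributeError) → 'N' (outer except AttributeError) → 'W' (after the try/except). Output: AZNW

Answer: AZNW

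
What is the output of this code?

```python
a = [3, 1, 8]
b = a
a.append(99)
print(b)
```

Key concept: basic list aliasing.
Step by step:
`a = [3, 1, 8]` → a = [3, 1, 8]
`b = a` → b = [3, 1, 8] (same object as a)
`a.append(99)` → a = [3, 1, 8, 99] (same object as b); b = [3, 1, 8, 99] (same object as a)
`print(b)` → prints [3, 1, 8, 99]

Answer: [3, 1, 8, 99]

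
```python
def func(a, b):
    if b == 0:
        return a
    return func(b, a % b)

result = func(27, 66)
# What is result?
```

func(27, 66) -> func(66, 27) -> func(27, 12) -> func(12, 3) -> func(3, 0) -> 3

Answer: 3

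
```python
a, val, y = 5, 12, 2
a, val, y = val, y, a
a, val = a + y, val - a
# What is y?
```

Trace:
`a, val, y = 5, 12, 2` → a = 5; val = 12; y = 2
`a, val, y = val, y, a` → a = 12; val = 2; y = 5
`a, val = a + y, val - a` → a = 17; val = -10
So y = 5

Answer: 5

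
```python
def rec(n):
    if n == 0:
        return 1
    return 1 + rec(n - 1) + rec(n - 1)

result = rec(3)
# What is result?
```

rec(n) = 1 + 2·rec(n-1), rec(0)=1. Closed form: (1+1)·2^3 - 1 = 15.

Answer: 15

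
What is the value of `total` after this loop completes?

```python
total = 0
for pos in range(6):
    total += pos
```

Sum of 0 to 5 = 15
`total` takes the values: 0 → 1 → 3 → 6 → 10 → 15

Answer: 15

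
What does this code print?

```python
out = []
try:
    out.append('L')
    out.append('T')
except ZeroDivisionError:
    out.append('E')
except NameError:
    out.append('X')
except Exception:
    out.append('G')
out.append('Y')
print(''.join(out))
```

Execution trace: 'L' (try body) → 'T' (try body, no exception) → 'Y' (after the try/except). Output: LTY

Answer: LTY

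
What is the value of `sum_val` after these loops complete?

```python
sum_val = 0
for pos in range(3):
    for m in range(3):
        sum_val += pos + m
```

Sum of all pos+m for pos,m in 3x3
`sum_val` takes the values: 0 → 1 → 3 → 4 → 6 → 9 → 11 → 14 → 18

Answer: 18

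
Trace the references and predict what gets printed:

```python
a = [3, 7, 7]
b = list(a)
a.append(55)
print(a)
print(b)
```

Key concept: list() constructor creates copy.
Step by step:
`a = [3, 7, 7]` → a = [3, 7, 7]
`b = list(a)` → b = [3, 7, 7]
`a.append(55)` → a = [3, 7, 7, 55]
`print(a)` → prints [3, 7, 7, 55]
`print(b)` → prints [3, 7, 7]

Answer:
[3, 7, 7, 55]
[3, 7, 7]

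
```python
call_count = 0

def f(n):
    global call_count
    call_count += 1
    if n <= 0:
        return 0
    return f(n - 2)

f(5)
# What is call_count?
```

Linear recursion stepping by 2: 4 calls from n=5 down to ≤0.

Answer: 4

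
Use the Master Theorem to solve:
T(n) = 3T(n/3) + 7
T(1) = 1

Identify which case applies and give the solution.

a=3, b=3, f(n)=7. log_3(3) = 1. Since c=0 < 1, Case 1 applies: T(n) = Θ(n^log_b(a)) = O(n).

Answer: O(n) - Case 1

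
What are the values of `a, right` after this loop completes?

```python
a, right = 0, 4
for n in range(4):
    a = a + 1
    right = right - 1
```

a goes 0→4, right goes 4→0
`a, right` takes the values: (0, 4) → (1, 4) → (1, 3) → (2, 3) → (2, 2) → (3, 2) → (3, 1) → (4, 1) → (4, 0)

Answer: 4, 0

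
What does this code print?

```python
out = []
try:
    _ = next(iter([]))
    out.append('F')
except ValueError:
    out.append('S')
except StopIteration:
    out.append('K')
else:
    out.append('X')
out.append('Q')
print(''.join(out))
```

Execution trace: 'K' (except StopIteration) → 'Q' (after the try/except). Output: KQ

Answer: KQ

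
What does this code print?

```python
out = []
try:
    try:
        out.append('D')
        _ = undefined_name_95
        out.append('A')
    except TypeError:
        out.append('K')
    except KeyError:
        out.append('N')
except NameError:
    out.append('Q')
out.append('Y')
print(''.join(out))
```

Execution trace: 'D' (inner try body) → 'Q' (outer except NameError) → 'Y' (after the try/except). Output: DQY

Answer: DQY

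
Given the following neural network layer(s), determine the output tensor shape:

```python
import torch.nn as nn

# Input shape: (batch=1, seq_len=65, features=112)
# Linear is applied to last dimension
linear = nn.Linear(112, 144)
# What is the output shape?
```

Input: (1, 65, 112) -> Output: (1, 65, 144)

Answer: (1, 65, 144)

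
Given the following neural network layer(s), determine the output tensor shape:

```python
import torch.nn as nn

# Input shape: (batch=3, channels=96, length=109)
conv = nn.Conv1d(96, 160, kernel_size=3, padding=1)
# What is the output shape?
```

Input: (3, 96, 109) -> Output: (3, 160, 109)

Answer: (3, 160, 109)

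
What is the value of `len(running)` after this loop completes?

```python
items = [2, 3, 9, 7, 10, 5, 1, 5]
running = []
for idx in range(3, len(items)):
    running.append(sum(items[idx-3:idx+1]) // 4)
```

Number of 4-element averages
`running` takes the values: [] → [5] → [5, 7] → [5, 7, 7] → [5, 7, 7, 5] → [5, 7, 7, 5, 5]
So `len(running)` = 5

Answer: 5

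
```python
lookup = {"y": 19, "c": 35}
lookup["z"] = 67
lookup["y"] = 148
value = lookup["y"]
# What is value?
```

Trace:
`lookup = {"y": 19, "c": 35}` → lookup = {'y': 19, 'c': 35}
`lookup["z"] = 67` → lookup = {'y': 19, 'c': 35, 'z': 67}
`lookup["y"] = 148` → lookup = {'y': 148, 'c': 35, 'z': 67}
`value = lookup["y"]` → value = 148
So value = 148

Answer: 148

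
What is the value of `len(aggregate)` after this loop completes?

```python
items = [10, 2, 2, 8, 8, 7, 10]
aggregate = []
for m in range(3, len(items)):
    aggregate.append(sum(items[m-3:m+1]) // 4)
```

Number of 4-element averages
`aggregate` takes the values: [] → [5] → [5, 5] → [5, 5, 6] → [5, 5, 6, 8]
So `len(aggregate)` = 4

Answer: 4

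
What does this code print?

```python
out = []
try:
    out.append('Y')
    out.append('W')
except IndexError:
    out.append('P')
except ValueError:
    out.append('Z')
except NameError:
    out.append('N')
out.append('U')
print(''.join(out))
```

Execution trace: 'Y' (try body) → 'W' (try body, no exception) → 'U' (after the try/except). Output: YWU

Answer: YWU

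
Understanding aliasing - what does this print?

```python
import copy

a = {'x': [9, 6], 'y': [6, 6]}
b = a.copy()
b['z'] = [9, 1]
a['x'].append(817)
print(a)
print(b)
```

Key concept: shallow copy of dict with mutable values.
Step by step:
`a = {'x': [9, 6], 'y': [6, 6]}` → a = {'x': [9, 6], 'y': [6, 6]}
`b = a.copy()` → b = {'x': [9, 6], 'y': [6, 6]}
`b['z'] = [9, 1]` → b = {'x': [9, 6], 'y': [6, 6], 'z': [9, 1]}
`a['x'].append(817)` → a = {'x': [9, 6, 817], 'y': [6, 6]}; b = {'x': [9, 6, 817], 'y': [6, 6], 'z': [9, 1]}
`print(a)` → prints {'x': [9, 6, 817], 'y': [6, 6]}
`print(b)` → prints {'x': [9, 6, 817], 'y': [6, 6], 'z': [9, 1]}

Answer:
{'x': [9, 6, 817], 'y': [6, 6]}
{'x': [9, 6, 817], 'y': [6, 6], 'z': [9, 1]}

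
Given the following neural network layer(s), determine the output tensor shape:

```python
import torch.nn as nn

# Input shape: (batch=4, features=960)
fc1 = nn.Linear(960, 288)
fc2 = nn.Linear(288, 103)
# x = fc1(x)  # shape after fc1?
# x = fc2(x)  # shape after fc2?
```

Input: (4, 960) -> after fc1: (4, 288) -> Output: (4, 103)

Answer: (4, 103)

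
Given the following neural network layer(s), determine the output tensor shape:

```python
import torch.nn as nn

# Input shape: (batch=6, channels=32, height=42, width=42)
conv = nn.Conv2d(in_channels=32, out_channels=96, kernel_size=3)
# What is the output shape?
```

Input: (6, 32, 42, 42) -> Output: (6, 96, 40, 40)

Answer: (6, 96, 40, 40)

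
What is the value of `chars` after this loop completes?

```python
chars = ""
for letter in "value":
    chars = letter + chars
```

Reverse 'value'
`chars` takes the values: "" → "v" → "av" → "lav" → "ulav" → "eulav"

Answer: "eulav"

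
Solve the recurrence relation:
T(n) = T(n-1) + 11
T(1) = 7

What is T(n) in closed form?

Unrolling: T(n) = T(1) + 11·(n-1) = 7 + 11(n-1) = 11n - 4.

Answer: T(n) = 11n - 4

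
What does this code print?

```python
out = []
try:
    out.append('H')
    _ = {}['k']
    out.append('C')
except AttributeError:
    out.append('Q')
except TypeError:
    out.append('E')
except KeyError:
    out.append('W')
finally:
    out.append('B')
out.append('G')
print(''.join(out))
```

Execution trace: 'H' (try body) → 'W' (except KeyError) → 'B' (finally) → 'G' (after the try/except). Output: HWBG

Answer: HWBG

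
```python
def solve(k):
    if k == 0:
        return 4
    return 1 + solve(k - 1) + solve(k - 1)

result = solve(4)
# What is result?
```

solve(k) = 1 + 2·solve(k-1), solve(0)=4. Closed form: (4+1)·2^4 - 1 = 79.

Answer: 79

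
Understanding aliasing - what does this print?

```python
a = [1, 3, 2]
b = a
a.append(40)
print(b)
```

Key concept: basic list aliasing.
Step by step:
`a = [1, 3, 2]` → a = [1, 3, 2]
`b = a` → b = [1, 3, 2] (same object as a)
`a.append(40)` → a = [1, 3, 2, 40] (same object as b); b = [1, 3, 2, 40] (same object as a)
`print(b)` → prints [1, 3, 2, 40]

Answer: [1, 3, 2, 40]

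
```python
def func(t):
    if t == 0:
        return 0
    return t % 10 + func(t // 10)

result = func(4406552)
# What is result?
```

Sum of digits of 4406552: 2 + 5 + 5 + 6 + 0 + 4 + 4 = 26

Answer: 26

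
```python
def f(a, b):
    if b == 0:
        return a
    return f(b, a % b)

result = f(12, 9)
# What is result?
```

f(12, 9) -> f(9, 3) -> f(3, 0) -> 3

Answer: 3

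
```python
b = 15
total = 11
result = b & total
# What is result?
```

Trace:
`b = 15` → b = 15
`total = 11` → total = 11
`result = b & total` → result = 11
So result = 11

Answer: 11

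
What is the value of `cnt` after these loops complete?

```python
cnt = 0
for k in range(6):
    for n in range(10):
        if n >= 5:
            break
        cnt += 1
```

Inner breaks at 5, outer runs 6 times
`cnt` takes the values: 0 → 1 → 2 → 3 → 4 → 5 → 6 → 7 → 8 → 9 → 10 → 11 → 12 → 13 → 14 → 15 → 16 → 17 → 18 → 19 → 20 → 21 → 22 → 23 → 24 → 25 → 26 → 27 → 28 → 29 → 30

Answer: 30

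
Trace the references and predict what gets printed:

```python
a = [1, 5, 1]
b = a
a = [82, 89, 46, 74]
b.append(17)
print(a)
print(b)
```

Key concept: rebinding vs mutation: a is rebound to a new list, b still points at the original.
Step by step:
`a = [1, 5, 1]` → a = [1, 5, 1]
`b = a` → b = [1, 5, 1] (same object as a)
`a = [82, 89, 46, 74]` → a = [82, 89, 46, 74]
`b.append(17)` → b = [1, 5, 1, 17]
`print(a)` → prints [82, 89, 46, 74]
`print(b)` → prints [1, 5, 1, 17]

Answer:
[82, 89, 46, 74]
[1, 5, 1, 17]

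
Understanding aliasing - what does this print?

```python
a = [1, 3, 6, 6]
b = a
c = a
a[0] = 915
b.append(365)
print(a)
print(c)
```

Key concept: multiple aliases.
Step by step:
`a = [1, 3, 6, 6]` → a = [1, 3, 6, 6]
`b = a` → b = [1, 3, 6, 6] (same object as a)
`c = a` → c = [1, 3, 6, 6] (same object as a, b)
`a[0] = 915` → a = [915, 3, 6, 6] (same object as b, c); b = [915, 3, 6, 6] (same object as a, c); c = [915, 3, 6, 6] (same object as a, b)
`b.append(365)` → a = [915, 3, 6, 6, 365] (same object as b, c); b = [915, 3, 6, 6, 365] (same object as a, c); c = [915, 3, 6, 6, 365] (same object as a, b)
`print(a)` → prints [915, 3, 6, 6, 365]
`print(c)` → prints [915, 3, 6, 6, 365]

Answer:
[915, 3, 6, 6, 365]
[915, 3, 6, 6, 365]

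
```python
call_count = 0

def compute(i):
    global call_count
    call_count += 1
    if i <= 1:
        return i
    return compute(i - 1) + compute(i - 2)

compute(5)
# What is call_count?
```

Calls(i) = 1 + Calls(i-1) + Calls(i-2); Calls(0)=Calls(1)=1. For i=5 this gives 15.

Answer: 15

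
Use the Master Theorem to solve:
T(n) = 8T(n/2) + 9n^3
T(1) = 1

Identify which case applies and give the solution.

a=8, b=2, f(n)=9n^3. log_2(8) = 3. Since c=3 = 3, Case 2 applies: T(n) = Θ(n^log_b(a) · log n) = O(n^3 log n).

Answer: O(n^3 log n) - Case 2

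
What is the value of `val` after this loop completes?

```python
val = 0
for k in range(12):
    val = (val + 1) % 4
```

Increment mod 4, 12 times = 0
`val` takes the values: 0 → 1 → 2 → 3 → 0 → 1 → 2 → 3 → 0 → 1 → 2 → 3 → 0

Answer: 0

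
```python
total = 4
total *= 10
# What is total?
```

Trace:
`total = 4` → total = 4
`total *= 10` → total = 40
So total = 40

Answer: 40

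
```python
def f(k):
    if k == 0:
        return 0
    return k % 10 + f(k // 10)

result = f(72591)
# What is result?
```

Sum of digits of 72591: 1 + 9 + 5 + 2 + 7 = 24

Answer: 24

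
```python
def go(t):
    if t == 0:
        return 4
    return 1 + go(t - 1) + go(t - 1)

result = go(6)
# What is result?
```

go(t) = 1 + 2·go(t-1), go(0)=4. Closed form: (4+1)·2^6 - 1 = 319.

Answer: 319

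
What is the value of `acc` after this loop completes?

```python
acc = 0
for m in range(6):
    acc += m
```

Sum of 0 to 5 = 15
`acc` takes the values: 0 → 1 → 3 → 6 → 10 → 15

Answer: 15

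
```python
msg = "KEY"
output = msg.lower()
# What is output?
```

Trace:
`msg = "KEY"` → msg = 'KEY'
`output = msg.lower()` → output = 'key'
So output = 'key'

Answer: 'key'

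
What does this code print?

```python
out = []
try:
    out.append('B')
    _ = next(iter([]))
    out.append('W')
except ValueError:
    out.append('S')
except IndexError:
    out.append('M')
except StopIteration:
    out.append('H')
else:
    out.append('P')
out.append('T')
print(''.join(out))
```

Execution trace: 'B' (try body) → 'H' (except StopIteration) → 'T' (after the try/except). Output: BHT

Answer: BHT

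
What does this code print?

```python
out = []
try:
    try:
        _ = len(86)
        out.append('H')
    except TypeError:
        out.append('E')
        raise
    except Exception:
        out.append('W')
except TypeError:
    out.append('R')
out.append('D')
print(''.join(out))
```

Execution trace: 'E' (except TypeError) → 'R' (outer except TypeError) → 'D' (after the try/except). Output: ERD

Answer: ERD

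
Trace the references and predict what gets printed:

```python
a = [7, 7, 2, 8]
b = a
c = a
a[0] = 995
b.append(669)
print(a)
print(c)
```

Key concept: multiple aliases.
Step by step:
`a = [7, 7, 2, 8]` → a = [7, 7, 2, 8]
`b = a` → b = [7, 7, 2, 8] (same object as a)
`c = a` → c = [7, 7, 2, 8] (same object as a, b)
`a[0] = 995` → a = [995, 7, 2, 8] (same object as b, c); b = [995, 7, 2, 8] (same object as a, c); c = [995, 7, 2, 8] (same object as a, b)
`b.append(669)` → a = [995, 7, 2, 8, 669] (same object as b, c); b = [995, 7, 2, 8, 669] (same object as a, c); c = [995, 7, 2, 8, 669] (same object as a, b)
`print(a)` → prints [995, 7, 2, 8, 669]
`print(c)` → prints [995, 7, 2, 8, 669]

Answer:
[995, 7, 2, 8, 669]
[995, 7, 2, 8, 669]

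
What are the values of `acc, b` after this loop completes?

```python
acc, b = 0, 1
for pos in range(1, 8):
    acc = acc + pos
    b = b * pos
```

Sum and factorial of 1 to 7
`acc, b` takes the values: (0, 1) → (1, 1) → (3, 1) → (3, 2) → (6, 2) → (6, 6) → (10, 6) → (10, 24) → (15, 24) → (15, 120) → (21, 120) → (21, 720) → (28, 720) → (28, 5040)

Answer: 28, 5040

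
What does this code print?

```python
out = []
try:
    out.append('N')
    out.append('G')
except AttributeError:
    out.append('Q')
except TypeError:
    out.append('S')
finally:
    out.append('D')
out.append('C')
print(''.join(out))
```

Execution trace: 'N' (try body) → 'G' (try body, no exception) → 'D' (finally) → 'C' (after the try/except). Output: NGDC

Answer: NGDC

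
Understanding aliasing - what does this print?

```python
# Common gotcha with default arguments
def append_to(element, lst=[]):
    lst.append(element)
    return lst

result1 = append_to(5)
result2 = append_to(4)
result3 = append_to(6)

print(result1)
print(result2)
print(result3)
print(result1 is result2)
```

Key concept: mutable default argument gotcha.
Step by step:
`result1 = append_to(5)` → result1 = [5]
`result2 = append_to(4)` → result1 = [5, 4] (same object as result2); result2 = [5, 4] (same object as result1)
`result3 = append_to(6)` → result1 = [5, 4, 6] (same object as result2, result3); result2 = [5, 4, 6] (same object as result1, result3); result3 = [5, 4, 6] (same object as result1, result2)
`print(result1)` → prints [5, 4, 6]
`print(result2)` → prints [5, 4, 6]
`print(result3)` → prints [5, 4, 6]
`print(result1 is result2)` → prints True

Answer:
[5, 4, 6]
[5, 4, 6]
[5, 4, 6]
True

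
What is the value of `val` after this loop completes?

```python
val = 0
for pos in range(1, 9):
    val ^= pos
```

XOR of 1 to 8
`val` takes the values: 0 → 1 → 3 → 0 → 4 → 1 → 7 → 0 → 8

Answer: 8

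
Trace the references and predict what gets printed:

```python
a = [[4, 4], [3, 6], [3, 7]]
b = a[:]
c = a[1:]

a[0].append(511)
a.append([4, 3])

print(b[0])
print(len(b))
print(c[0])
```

Key concept: slice with nested mutation.
Step by step:
`a = [[4, 4], [3, 6], [3, 7]]` → a = [[4, 4], [3, 6], [3, 7]]
`b = a[:]` → b = [[4, 4], [3, 6], [3, 7]]
`c = a[1:]` → c = [[3, 6], [3, 7]]
`a[0].append(511)` → a = [[4, 4, 511], [3, 6], [3, 7]]; b = [[4, 4, 511], [3, 6], [3, 7]]
`a.append([4, 3])` → a = [[4, 4, 511], [3, 6], [3, 7], [4, 3]]
`print(b[0])` → prints [4, 4, 511]
`print(len(b))` → prints 3
`print(c[0])` → prints [3, 6]

Answer:
[4, 4, 511]
3
[3, 6]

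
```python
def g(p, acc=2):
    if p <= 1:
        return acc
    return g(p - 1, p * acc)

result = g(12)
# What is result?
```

Accumulator trace (n, acc): (12, 2) -> (11, 24) -> (10, 264) -> (9, 2640) -> (8, 23760) -> (7, 190080) -> (6, 1330560) -> (5, 7983360) -> (4, 39916800) -> (3, 159667200) -> (2, 479001600) -> (1, 958003200) -> return 958003200

Answer: 958003200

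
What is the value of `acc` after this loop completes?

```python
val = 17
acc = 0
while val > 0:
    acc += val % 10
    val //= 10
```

Sum digits of 17
`acc` takes the values: 0 → 7 → 8

Answer: 8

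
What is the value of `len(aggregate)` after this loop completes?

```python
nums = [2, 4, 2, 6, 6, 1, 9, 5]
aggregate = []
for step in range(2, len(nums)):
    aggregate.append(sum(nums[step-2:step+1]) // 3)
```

Number of 3-element averages
`aggregate` takes the values: [] → [2] → [2, 4] → [2, 4, 4] → [2, 4, 4, 4] → [2, 4, 4, 4, 5] → [2, 4, 4, 4, 5, 5]
So `len(aggregate)` = 6

Answer: 6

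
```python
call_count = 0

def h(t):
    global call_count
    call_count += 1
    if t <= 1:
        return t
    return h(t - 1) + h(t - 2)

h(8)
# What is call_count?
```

Calls(t) = 1 + Calls(t-1) + Calls(t-2); Calls(0)=Calls(1)=1. For t=8 this gives 67.

Answer: 67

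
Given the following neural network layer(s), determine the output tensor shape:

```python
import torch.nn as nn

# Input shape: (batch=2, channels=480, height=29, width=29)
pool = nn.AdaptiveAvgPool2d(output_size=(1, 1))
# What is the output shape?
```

Input: (2, 480, 29, 29) -> Output: (2, 480, 1, 1)

Answer: (2, 480, 1, 1)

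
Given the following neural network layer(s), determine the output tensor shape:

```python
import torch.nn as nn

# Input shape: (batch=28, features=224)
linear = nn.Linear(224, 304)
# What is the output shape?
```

Input: (28, 224) -> Output: (28, 304)

Answer: (28, 304)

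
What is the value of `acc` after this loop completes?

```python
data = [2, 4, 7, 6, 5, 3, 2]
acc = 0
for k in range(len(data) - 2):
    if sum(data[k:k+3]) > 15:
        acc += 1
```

Count windows with sum > 15
`acc` takes the values: 0 → 1 → 2

Answer: 2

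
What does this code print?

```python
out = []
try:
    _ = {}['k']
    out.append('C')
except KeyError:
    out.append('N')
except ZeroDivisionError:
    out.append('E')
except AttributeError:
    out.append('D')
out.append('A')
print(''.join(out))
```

Execution trace: 'N' (except KeyError) → 'A' (after the try/except). Output: NA

Answer: NA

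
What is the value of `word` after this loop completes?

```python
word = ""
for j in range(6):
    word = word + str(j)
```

Concatenate digits 0 to 5
`word` takes the values: "" → "0" → "01" → "012" → "0123" → "01234" → "012345"

Answer: "012345"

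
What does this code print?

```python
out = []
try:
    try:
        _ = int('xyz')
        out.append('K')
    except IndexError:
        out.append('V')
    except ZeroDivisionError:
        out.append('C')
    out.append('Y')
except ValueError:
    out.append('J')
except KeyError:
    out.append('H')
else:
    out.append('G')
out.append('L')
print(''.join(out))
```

Execution trace: 'J' (except ValueError) → 'L' (after the try/except). Output: JL

Answer: JL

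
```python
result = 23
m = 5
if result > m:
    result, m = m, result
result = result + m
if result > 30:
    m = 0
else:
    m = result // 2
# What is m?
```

Trace:
`result = 23` → result = 23
`m = 5` → m = 5
`if result > m: ...` → result > m is True → result = 5; m = 23
`result = result + m` → result = 28
`if result > 30: ...` → result > 30 is False, take else branch → m = 14
So m = 14

Answer: 14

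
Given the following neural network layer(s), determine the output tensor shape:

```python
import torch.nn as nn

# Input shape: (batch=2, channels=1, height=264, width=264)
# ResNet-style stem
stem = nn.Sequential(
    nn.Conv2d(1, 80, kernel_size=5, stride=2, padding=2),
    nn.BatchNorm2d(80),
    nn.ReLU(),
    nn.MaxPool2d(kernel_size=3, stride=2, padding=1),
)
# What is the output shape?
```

Input: (2, 1, 264, 264) -> after Conv2d 5x5 stride=2: (2, 80, 132, 132) -> Output: (2, 80, 66, 66)

Answer: (2, 80, 66, 66)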